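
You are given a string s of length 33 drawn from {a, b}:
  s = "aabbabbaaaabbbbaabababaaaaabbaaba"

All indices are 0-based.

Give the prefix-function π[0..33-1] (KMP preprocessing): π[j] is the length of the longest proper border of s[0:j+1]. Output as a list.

[0, 1, 0, 0, 1, 0, 0, 1, 2, 2, 2, 3, 4, 0, 0, 1, 2, 3, 1, 0, 1, 0, 1, 2, 2, 2, 2, 3, 4, 5, 2, 3, 1]

π[0] = 0
j=1 s[j]='a': π[1]=1 (border 'a')
j=2 s[j]='b': k: 1→0; π[2]=0 (border '')
j=3 s[j]='b': π[3]=0 (border '')
j=4 s[j]='a': π[4]=1 (border 'a')
j=5 s[j]='b': k: 1→0; π[5]=0 (border '')
j=6 s[j]='b': π[6]=0 (border '')
j=7 s[j]='a': π[7]=1 (border 'a')
j=8 s[j]='a': π[8]=2 (border 'aa')
j=9 s[j]='a': k: 2→1; π[9]=2 (border 'aa')
j=10 s[j]='a': k: 2→1; π[10]=2 (border 'aa')
j=11 s[j]='b': π[11]=3 (border 'aab')
j=12 s[j]='b': π[12]=4 (border 'aabb')
j=13 s[j]='b': k: 4→0; π[13]=0 (border '')
j=14 s[j]='b': π[14]=0 (border '')
j=15 s[j]='a': π[15]=1 (border 'a')
j=16 s[j]='a': π[16]=2 (border 'aa')
j=17 s[j]='b': π[17]=3 (border 'aab')
j=18 s[j]='a': k: 3→0; π[18]=1 (border 'a')
j=19 s[j]='b': k: 1→0; π[19]=0 (border '')
j=20 s[j]='a': π[20]=1 (border 'a')
j=21 s[j]='b': k: 1→0; π[21]=0 (border '')
j=22 s[j]='a': π[22]=1 (border 'a')
j=23 s[j]='a': π[23]=2 (border 'aa')
j=24 s[j]='a': k: 2→1; π[24]=2 (border 'aa')
j=25 s[j]='a': k: 2→1; π[25]=2 (border 'aa')
j=26 s[j]='a': k: 2→1; π[26]=2 (border 'aa')
j=27 s[j]='b': π[27]=3 (border 'aab')
j=28 s[j]='b': π[28]=4 (border 'aabb')
j=29 s[j]='a': π[29]=5 (border 'aabba')
j=30 s[j]='a': k: 5→1; π[30]=2 (border 'aa')
j=31 s[j]='b': π[31]=3 (border 'aab')
j=32 s[j]='a': k: 3→0; π[32]=1 (border 'a')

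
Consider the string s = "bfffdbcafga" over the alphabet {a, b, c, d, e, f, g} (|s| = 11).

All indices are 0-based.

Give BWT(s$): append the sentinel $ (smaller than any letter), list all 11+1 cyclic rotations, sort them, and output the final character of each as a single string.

rank  rotation      last
    0  $bfffdbcafga  a
    1  a$bfffdbcafg  g
    2  afga$bfffdbc  c
    3  bcafga$bfffd  d
    4  bfffdbcafga$  $
    5  cafga$bfffdb  b
    6  dbcafga$bfff  f
    7  fdbcafga$bff  f
    8  ffdbcafga$bf  f
    9  fffdbcafga$b  b
   10  fga$bfffdbca  a
   11  ga$bfffdbcaf  f

agcd$bfffbaf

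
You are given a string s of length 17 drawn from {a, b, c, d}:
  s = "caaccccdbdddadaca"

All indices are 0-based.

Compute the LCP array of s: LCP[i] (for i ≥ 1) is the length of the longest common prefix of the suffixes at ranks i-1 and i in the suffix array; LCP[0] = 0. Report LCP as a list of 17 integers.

rank→(start, suffix):
  0 → (16, 'a')
  1 → (1, 'aaccccdbdddadaca')
  2 → (14, 'aca')
  3 → (2, 'accccdbdddadaca')
  4 → (12, 'adaca')
  5 → (8, 'bdddadaca')
  6 → (15, 'ca')
  7 → (0, 'caaccccdbdddadaca')
  8 → (3, 'ccccdbdddadaca')
  9 → (4, 'cccdbdddadaca')
  10 → (5, 'ccdbdddadaca')
  11 → (6, 'cdbdddadaca')
  12 → (13, 'daca')
  13 → (11, 'dadaca')
  14 → (7, 'dbdddadaca')
  15 → (10, 'ddadaca')
  16 → (9, 'dddadaca')

SA = [16, 1, 14, 2, 12, 8, 15, 0, 3, 4, 5, 6, 13, 11, 7, 10, 9]
[i] adj suffixes → lcp
  [1] 16/1 → 1 ('a')
  [2] 1/14 → 1 ('a')
  [3] 14/2 → 2 ('ac')
  [4] 2/12 → 1 ('a')
  [5] 12/8 → 0 ('')
  [6] 8/15 → 0 ('')
  [7] 15/0 → 2 ('ca')
  [8] 0/3 → 1 ('c')
  [9] 3/4 → 3 ('ccc')
  [10] 4/5 → 2 ('cc')
  [11] 5/6 → 1 ('c')
  [12] 6/13 → 0 ('')
  [13] 13/11 → 2 ('da')
  [14] 11/7 → 1 ('d')
  [15] 7/10 → 1 ('d')
  [16] 10/9 → 2 ('dd')

[0, 1, 1, 2, 1, 0, 0, 2, 1, 3, 2, 1, 0, 2, 1, 1, 2]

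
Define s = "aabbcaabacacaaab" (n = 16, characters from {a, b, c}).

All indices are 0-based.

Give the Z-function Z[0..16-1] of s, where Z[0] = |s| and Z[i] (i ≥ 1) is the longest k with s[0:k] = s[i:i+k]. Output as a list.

[16, 1, 0, 0, 0, 3, 1, 0, 1, 0, 1, 0, 2, 3, 1, 0]

Z[0]=16
i=1: outside box; Z[1]=1 scan→box=[1,2)
i=2: outside box; Z[2]=0
i=3: outside box; Z[3]=0
i=4: outside box; Z[4]=0
i=5: outside box; Z[5]=3 scan→box=[5,8)
i=6: min(r-i=2, Z[1]=1)=1; Z[6]=1
i=7: min(r-i=1, Z[2]=0)=0; Z[7]=0
i=8: outside box; Z[8]=1 scan→box=[8,9)
i=9: outside box; Z[9]=0
i=10: outside box; Z[10]=1 scan→box=[10,11)
i=11: outside box; Z[11]=0
i=12: outside box; Z[12]=2 scan→box=[12,14)
i=13: min(r-i=1, Z[1]=1)=1; Z[13]=3 scan→box=[13,16)
i=14: min(r-i=2, Z[1]=1)=1; Z[14]=1
i=15: min(r-i=1, Z[2]=0)=0; Z[15]=0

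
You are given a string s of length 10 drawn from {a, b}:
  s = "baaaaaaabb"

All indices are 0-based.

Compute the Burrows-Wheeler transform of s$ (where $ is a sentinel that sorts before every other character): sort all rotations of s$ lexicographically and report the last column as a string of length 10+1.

rank  rotation     last
    0  $baaaaaaabb  b
    1  aaaaaaabb$b  b
    2  aaaaaabb$ba  a
    3  aaaaabb$baa  a
    4  aaaabb$baaa  a
    5  aaabb$baaaa  a
    6  aabb$baaaaa  a
    7  abb$baaaaaa  a
    8  b$baaaaaaab  b
    9  baaaaaaabb$  $
   10  bb$baaaaaaa  a

bbaaaaaab$a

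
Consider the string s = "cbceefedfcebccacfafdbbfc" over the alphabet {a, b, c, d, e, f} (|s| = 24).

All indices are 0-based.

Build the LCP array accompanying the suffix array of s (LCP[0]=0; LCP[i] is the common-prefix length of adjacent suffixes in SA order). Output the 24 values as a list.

[0, 1, 0, 1, 2, 1, 0, 1, 1, 1, 1, 2, 1, 0, 1, 0, 1, 1, 1, 0, 1, 2, 1, 1]

rank | idx | suffix
   0 |  14 | acfafdbbfc
   1 |  17 | afdbbfc
   2 |  20 | bbfc
   3 |  11 | bccacfafdbbfc
   4 |   1 | bceefedfcebccacfafdbbfc
   5 |  21 | bfc
   6 |  23 | c
   7 |  13 | cacfafdbbfc
   8 |   0 | cbceefedfcebccacfafdbbfc
   9 |  12 | ccacfafdbbfc
  10 |   9 | cebccacfafdbbfc
  11 |   2 | ceefedfcebccacfafdbbfc
  12 |  15 | cfafdbbfc
  13 |  19 | dbbfc
  14 |   7 | dfcebccacfafdbbfc
  15 |  10 | ebccacfafdbbfc
  16 |   6 | edfcebccacfafdbbfc
  17 |   3 | eefedfcebccacfafdbbfc
  18 |   4 | efedfcebccacfafdbbfc
  19 |  16 | fafdbbfc
  20 |  22 | fc
  21 |   8 | fcebccacfafdbbfc
  22 |  18 | fdbbfc
  23 |   5 | fedfcebccacfafdbbfc

SA = [14, 17, 20, 11, 1, 21, 23, 13, 0, 12, 9, 2, 15, 19, 7, 10, 6, 3, 4, 16, 22, 8, 18, 5]
rank  pair      lcp
   1  s[14:],s[17:]  1  'a'
   2  s[17:],s[20:]  0  ''
   3  s[20:],s[11:]  1  'b'
   4  s[11:],s[1:]  2  'bc'
   5  s[1:],s[21:]  1  'b'
   6  s[21:],s[23:]  0  ''
   7  s[23:],s[13:]  1  'c'
   8  s[13:],s[0:]  1  'c'
   9  s[0:],s[12:]  1  'c'
  10  s[12:],s[9:]  1  'c'
  11  s[9:],s[2:]  2  'ce'
  12  s[2:],s[15:]  1  'c'
  13  s[15:],s[19:]  0  ''
  14  s[19:],s[7:]  1  'd'
  15  s[7:],s[10:]  0  ''
  16  s[10:],s[6:]  1  'e'
  17  s[6:],s[3:]  1  'e'
  18  s[3:],s[4:]  1  'e'
  19  s[4:],s[16:]  0  ''
  20  s[16:],s[22:]  1  'f'
  21  s[22:],s[8:]  2  'fc'
  22  s[8:],s[18:]  1  'f'
  23  s[18:],s[5:]  1  'f'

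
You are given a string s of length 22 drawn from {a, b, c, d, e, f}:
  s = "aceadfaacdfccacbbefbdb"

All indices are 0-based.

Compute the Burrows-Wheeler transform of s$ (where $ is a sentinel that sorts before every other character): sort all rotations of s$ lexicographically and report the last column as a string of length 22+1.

bfca$edcfbcafaabaccbded

rank  rotation                 last
    0  $aceadfaacdfccacbbefbdb  b
    1  aacdfccacbbefbdb$aceadf  f
    2  acbbefbdb$aceadfaacdfcc  c
    3  acdfccacbbefbdb$aceadfa  a
    4  aceadfaacdfccacbbefbdb$  $
    5  adfaacdfccacbbefbdb$ace  e
    6  b$aceadfaacdfccacbbefbd  d
    7  bbefbdb$aceadfaacdfccac  c
    8  bdb$aceadfaacdfccacbbef  f
    9  befbdb$aceadfaacdfccacb  b
   10  cacbbefbdb$aceadfaacdfc  c
   11  cbbefbdb$aceadfaacdfcca  a
   12  ccacbbefbdb$aceadfaacdf  f
   13  cdfccacbbefbdb$aceadfaa  a
   14  ceadfaacdfccacbbefbdb$a  a
   15  db$aceadfaacdfccacbbefb  b
   16  dfaacdfccacbbefbdb$acea  a
   17  dfccacbbefbdb$aceadfaac  c
   18  eadfaacdfccacbbefbdb$ac  c
   19  efbdb$aceadfaacdfccacbb  b
   20  faacdfccacbbefbdb$acead  d
   21  fbdb$aceadfaacdfccacbbe  e
   22  fccacbbefbdb$aceadfaacd  d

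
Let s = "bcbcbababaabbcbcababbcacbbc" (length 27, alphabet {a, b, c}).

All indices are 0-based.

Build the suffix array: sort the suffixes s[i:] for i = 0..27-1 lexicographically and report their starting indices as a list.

[9, 7, 5, 16, 18, 10, 22, 8, 6, 4, 17, 24, 19, 11, 25, 14, 20, 2, 12, 0, 26, 15, 21, 3, 23, 13, 1]

rank→(start, suffix):
  0 → (9, 'aabbcbcababbcacbbc')
  1 → (7, 'abaabbcbcababbcacbbc')
  2 → (5, 'ababaabbcbcababbcacbbc')
  3 → (16, 'ababbcacbbc')
  4 → (18, 'abbcacbbc')
  5 → (10, 'abbcbcababbcacbbc')
  6 → (22, 'acbbc')
  7 → (8, 'baabbcbcababbcacbbc')
  8 → (6, 'babaabbcbcababbcacbbc')
  9 → (4, 'bababaabbcbcababbcacbbc')
  10 → (17, 'babbcacbbc')
  11 → (24, 'bbc')
  12 → (19, 'bbcacbbc')
  13 → (11, 'bbcbcababbcacbbc')
  14 → (25, 'bc')
  15 → (14, 'bcababbcacbbc')
  16 → (20, 'bcacbbc')
  17 → (2, 'bcbababaabbcbcababbcacbbc')
  18 → (12, 'bcbcababbcacbbc')
  19 → (0, 'bcbcbababaabbcbcababbcacbbc')
  20 → (26, 'c')
  21 → (15, 'cababbcacbbc')
  22 → (21, 'cacbbc')
  23 → (3, 'cbababaabbcbcababbcacbbc')
  24 → (23, 'cbbc')
  25 → (13, 'cbcababbcacbbc')
  26 → (1, 'cbcbababaabbcbcababbcacbbc')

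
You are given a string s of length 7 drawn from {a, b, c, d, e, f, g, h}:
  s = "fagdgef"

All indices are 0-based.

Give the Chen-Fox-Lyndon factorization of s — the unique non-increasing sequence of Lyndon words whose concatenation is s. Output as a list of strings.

emit factor 1: 'f' (i=0, period=1)
emit factor 2: 'agdgef' (i=1, period=6)

["f", "agdgef"]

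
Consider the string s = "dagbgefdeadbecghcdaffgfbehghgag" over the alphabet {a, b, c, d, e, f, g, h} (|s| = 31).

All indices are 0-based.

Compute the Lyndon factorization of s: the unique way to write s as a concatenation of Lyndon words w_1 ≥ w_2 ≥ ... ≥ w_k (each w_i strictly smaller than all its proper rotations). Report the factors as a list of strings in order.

["d", "agbgefde", "adbecghcdaffgfbehghgag"]

emit factor 1: 'd' (i=0, period=1)
emit factor 2: 'agbgefde' (i=1, period=8)
emit factor 3: 'adbecghcdaffgfbehghgag' (i=9, period=22)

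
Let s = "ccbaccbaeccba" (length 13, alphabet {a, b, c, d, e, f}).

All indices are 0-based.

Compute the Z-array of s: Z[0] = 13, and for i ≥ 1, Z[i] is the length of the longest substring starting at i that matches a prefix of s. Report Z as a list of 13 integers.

Z[0]=13
i=1: i≥r, start 0; Z[1]=1 extend→box=[1,2)
i=2: i≥r, start 0; Z[2]=0
i=3: i≥r, start 0; Z[3]=0
i=4: i≥r, start 0; Z[4]=4 extend→box=[4,8)
i=5: min(r-i=3, Z[1]=1)=1; Z[5]=1
i=6: min(r-i=2, Z[2]=0)=0; Z[6]=0
i=7: min(r-i=1, Z[3]=0)=0; Z[7]=0
i=8: i≥r, start 0; Z[8]=0
i=9: i≥r, start 0; Z[9]=4 extend→box=[9,13)
i=10: min(r-i=3, Z[1]=1)=1; Z[10]=1
i=11: min(r-i=2, Z[2]=0)=0; Z[11]=0
i=12: min(r-i=1, Z[3]=0)=0; Z[12]=0

[13, 1, 0, 0, 4, 1, 0, 0, 0, 4, 1, 0, 0]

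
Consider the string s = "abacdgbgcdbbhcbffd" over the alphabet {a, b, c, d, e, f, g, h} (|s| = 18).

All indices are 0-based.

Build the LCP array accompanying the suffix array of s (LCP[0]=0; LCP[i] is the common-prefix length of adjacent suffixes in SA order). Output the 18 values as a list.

rank | idx | suffix
   0 |   0 | abacdgbgcdbbhcbffd
   1 |   2 | acdgbgcdbbhcbffd
   2 |   1 | bacdgbgcdbbhcbffd
   3 |  10 | bbhcbffd
   4 |  14 | bffd
   5 |   6 | bgcdbbhcbffd
   6 |  11 | bhcbffd
   7 |  13 | cbffd
   8 |   8 | cdbbhcbffd
   9 |   3 | cdgbgcdbbhcbffd
  10 |  17 | d
  11 |   9 | dbbhcbffd
  12 |   4 | dgbgcdbbhcbffd
  13 |  16 | fd
  14 |  15 | ffd
  15 |   5 | gbgcdbbhcbffd
  16 |   7 | gcdbbhcbffd
  17 |  12 | hcbffd

SA = [0, 2, 1, 10, 14, 6, 11, 13, 8, 3, 17, 9, 4, 16, 15, 5, 7, 12]
[i] adj suffixes → lcp
  [1] 0/2 → 1 ('a')
  [2] 2/1 → 0 ('')
  [3] 1/10 → 1 ('b')
  [4] 10/14 → 1 ('b')
  [5] 14/6 → 1 ('b')
  [6] 6/11 → 1 ('b')
  [7] 11/13 → 0 ('')
  [8] 13/8 → 1 ('c')
  [9] 8/3 → 2 ('cd')
  [10] 3/17 → 0 ('')
  [11] 17/9 → 1 ('d')
  [12] 9/4 → 1 ('d')
  [13] 4/16 → 0 ('')
  [14] 16/15 → 1 ('f')
  [15] 15/5 → 0 ('')
  [16] 5/7 → 1 ('g')
  [17] 7/12 → 0 ('')

[0, 1, 0, 1, 1, 1, 1, 0, 1, 2, 0, 1, 1, 0, 1, 0, 1, 0]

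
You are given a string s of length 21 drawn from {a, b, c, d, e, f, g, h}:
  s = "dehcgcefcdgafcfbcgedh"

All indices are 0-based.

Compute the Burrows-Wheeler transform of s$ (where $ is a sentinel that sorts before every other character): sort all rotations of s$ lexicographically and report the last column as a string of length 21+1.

rank  rotation                last
    0  $dehcgcefcdgafcfbcgedh  h
    1  afcfbcgedh$dehcgcefcdg  g
    2  bcgedh$dehcgcefcdgafcf  f
    3  cdgafcfbcgedh$dehcgcef  f
    4  cefcdgafcfbcgedh$dehcg  g
    5  cfbcgedh$dehcgcefcdgaf  f
    6  cgcefcdgafcfbcgedh$deh  h
    7  cgedh$dehcgcefcdgafcfb  b
    8  dehcgcefcdgafcfbcgedh$  $
    9  dgafcfbcgedh$dehcgcefc  c
   10  dh$dehcgcefcdgafcfbcge  e
   11  edh$dehcgcefcdgafcfbcg  g
   12  efcdgafcfbcgedh$dehcgc  c
   13  ehcgcefcdgafcfbcgedh$d  d
   14  fbcgedh$dehcgcefcdgafc  c
   15  fcdgafcfbcgedh$dehcgce  e
   16  fcfbcgedh$dehcgcefcdga  a
   17  gafcfbcgedh$dehcgcefcd  d
   18  gcefcdgafcfbcgedh$dehc  c
   19  gedh$dehcgcefcdgafcfbc  c
   20  h$dehcgcefcdgafcfbcged  d
   21  hcgcefcdgafcfbcgedh$de  e

hgffgfhb$cegcdceadccde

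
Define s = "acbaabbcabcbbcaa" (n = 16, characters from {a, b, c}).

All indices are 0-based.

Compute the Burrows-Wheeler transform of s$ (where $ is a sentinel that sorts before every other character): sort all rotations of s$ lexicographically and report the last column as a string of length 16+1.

aacbac$ccabbabbab

rank  rotation           last
    0  $acbaabbcabcbbcaa  a
    1  a$acbaabbcabcbbca  a
    2  aa$acbaabbcabcbbc  c
    3  aabbcabcbbcaa$acb  b
    4  abbcabcbbcaa$acba  a
    5  abcbbcaa$acbaabbc  c
    6  acbaabbcabcbbcaa$  $
    7  baabbcabcbbcaa$ac  c
    8  bbcaa$acbaabbcabc  c
    9  bbcabcbbcaa$acbaa  a
   10  bcaa$acbaabbcabcb  b
   11  bcabcbbcaa$acbaab  b
   12  bcbbcaa$acbaabbca  a
   13  caa$acbaabbcabcbb  b
   14  cabcbbcaa$acbaabb  b
   15  cbaabbcabcbbcaa$a  a
   16  cbbcaa$acbaabbcab  b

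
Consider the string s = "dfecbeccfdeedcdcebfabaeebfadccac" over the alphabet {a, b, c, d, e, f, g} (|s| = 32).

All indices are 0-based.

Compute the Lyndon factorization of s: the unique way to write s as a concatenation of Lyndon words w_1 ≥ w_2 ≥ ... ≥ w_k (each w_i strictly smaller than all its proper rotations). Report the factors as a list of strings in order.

emit factor 1: 'dfe' (i=0, period=3)
emit factor 2: 'c' (i=3, period=1)
emit factor 3: 'beccfdeedcdcebf' (i=4, period=15)
emit factor 4: 'abaeebfadccac' (i=19, period=13)

["dfe", "c", "beccfdeedcdcebf", "abaeebfadccac"]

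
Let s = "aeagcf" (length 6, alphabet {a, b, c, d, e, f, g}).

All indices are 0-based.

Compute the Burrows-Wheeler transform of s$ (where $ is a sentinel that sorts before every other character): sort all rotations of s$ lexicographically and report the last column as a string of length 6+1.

f$egaca

rank  rotation last
    0  $aeagcf  f
    1  aeagcf$  $
    2  agcf$ae  e
    3  cf$aeag  g
    4  eagcf$a  a
    5  f$aeagc  c
    6  gcf$aea  a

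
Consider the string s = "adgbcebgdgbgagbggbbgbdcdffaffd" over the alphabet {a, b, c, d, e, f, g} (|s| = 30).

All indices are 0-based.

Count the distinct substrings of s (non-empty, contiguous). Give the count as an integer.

431

sorted suffixes:
  #0 SA[0]=0  'adgbcebgdgbgagbggbbgbdcdffaffd'
  #1 SA[1]=26  'affd'
  #2 SA[2]=12  'agbggbbgbdcdffaffd'
  #3 SA[3]=17  'bbgbdcdffaffd'
  #4 SA[4]=3  'bcebgdgbgagbggbbgbdcdffaffd'
  #5 SA[5]=20  'bdcdffaffd'
  #6 SA[6]=10  'bgagbggbbgbdcdffaffd'
  #7 SA[7]=18  'bgbdcdffaffd'
  #8 SA[8]=6  'bgdgbgagbggbbgbdcdffaffd'
  #9 SA[9]=14  'bggbbgbdcdffaffd'
  #10 SA[10]=22  'cdffaffd'
  #11 SA[11]=4  'cebgdgbgagbggbbgbdcdffaffd'
  #12 SA[12]=29  'd'
  #13 SA[13]=21  'dcdffaffd'
  #14 SA[14]=23  'dffaffd'
  #15 SA[15]=1  'dgbcebgdgbgagbggbbgbdcdffaffd'
  #16 SA[16]=8  'dgbgagbggbbgbdcdffaffd'
  #17 SA[17]=5  'ebgdgbgagbggbbgbdcdffaffd'
  #18 SA[18]=25  'faffd'
  #19 SA[19]=28  'fd'
  #20 SA[20]=24  'ffaffd'
  #21 SA[21]=27  'ffd'
  #22 SA[22]=11  'gagbggbbgbdcdffaffd'
  #23 SA[23]=16  'gbbgbdcdffaffd'
  #24 SA[24]=2  'gbcebgdgbgagbggbbgbdcdffaffd'
  #25 SA[25]=19  'gbdcdffaffd'
  #26 SA[26]=9  'gbgagbggbbgbdcdffaffd'
  #27 SA[27]=13  'gbggbbgbdcdffaffd'
  #28 SA[28]=7  'gdgbgagbggbbgbdcdffaffd'
  #29 SA[29]=15  'ggbbgbdcdffaffd'

SA = [0, 26, 12, 17, 3, 20, 10, 18, 6, 14, 22, 4, 29, 21, 23, 1, 8, 5, 25, 28, 24, 27, 11, 16, 2, 19, 9, 13, 7, 15]
i: (SA[i-1],SA[i]) lcp shared
  1: (0,26) 1 'a'
  2: (26,12) 1 'a'
  3: (12,17) 0 ''
  4: (17,3) 1 'b'
  5: (3,20) 1 'b'
  6: (20,10) 1 'b'
  7: (10,18) 2 'bg'
  8: (18,6) 2 'bg'
  9: (6,14) 2 'bg'
  10: (14,22) 0 ''
  11: (22,4) 1 'c'
  12: (4,29) 0 ''
  13: (29,21) 1 'd'
  14: (21,23) 1 'd'
  15: (23,1) 1 'd'
  16: (1,8) 3 'dgb'
  17: (8,5) 0 ''
  18: (5,25) 0 ''
  19: (25,28) 1 'f'
  20: (28,24) 1 'f'
  21: (24,27) 2 'ff'
  22: (27,11) 0 ''
  23: (11,16) 1 'g'
  24: (16,2) 2 'gb'
  25: (2,19) 2 'gb'
  26: (19,9) 2 'gb'
  27: (9,13) 3 'gbg'
  28: (13,7) 1 'g'
  29: (7,15) 1 'g'

n(n+1)/2 = 30·31/2 = 465
Σ LCP = 0 + 1 + 1 + 0 + 1 + 1 + 1 + 2 + 2 + 2 + 0 + 1 + 0 + 1 + 1 + 1 + 3 + 0 + 0 + 1 + 1 + 2 + 0 + 1 + 2 + 2 + 2 + 3 + 1 + 1 = 34
distinct = 465 − 34 = 431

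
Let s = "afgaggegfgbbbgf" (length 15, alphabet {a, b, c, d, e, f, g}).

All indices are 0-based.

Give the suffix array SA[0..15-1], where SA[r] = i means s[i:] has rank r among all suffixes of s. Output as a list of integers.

[0, 3, 10, 11, 12, 6, 14, 1, 8, 2, 9, 5, 13, 7, 4]

rank→(start, suffix):
  0 → (0, 'afgaggegfgbbbgf')
  1 → (3, 'aggegfgbbbgf')
  2 → (10, 'bbbgf')
  3 → (11, 'bbgf')
  4 → (12, 'bgf')
  5 → (6, 'egfgbbbgf')
  6 → (14, 'f')
  7 → (1, 'fgaggegfgbbbgf')
  8 → (8, 'fgbbbgf')
  9 → (2, 'gaggegfgbbbgf')
  10 → (9, 'gbbbgf')
  11 → (5, 'gegfgbbbgf')
  12 → (13, 'gf')
  13 → (7, 'gfgbbbgf')
  14 → (4, 'ggegfgbbbgf')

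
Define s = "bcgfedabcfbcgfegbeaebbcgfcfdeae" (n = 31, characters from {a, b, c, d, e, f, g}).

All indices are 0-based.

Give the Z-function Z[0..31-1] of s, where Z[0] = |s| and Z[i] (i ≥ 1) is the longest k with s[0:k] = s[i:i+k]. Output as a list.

[31, 0, 0, 0, 0, 0, 0, 2, 0, 0, 5, 0, 0, 0, 0, 0, 1, 0, 0, 0, 1, 4, 0, 0, 0, 0, 0, 0, 0, 0, 0]

Z[0]=31
i=1: i≥r, start 0; Z[1]=0
i=2: i≥r, start 0; Z[2]=0
i=3: i≥r, start 0; Z[3]=0
i=4: i≥r, start 0; Z[4]=0
i=5: i≥r, start 0; Z[5]=0
i=6: i≥r, start 0; Z[6]=0
i=7: i≥r, start 0; Z[7]=2 grow→box=[7,9)
i=8: min(r-i=1, Z[1]=0)=0; Z[8]=0
i=9: i≥r, start 0; Z[9]=0
i=10: i≥r, start 0; Z[10]=5 grow→box=[10,15)
i=11: min(r-i=4, Z[1]=0)=0; Z[11]=0
i=12: min(r-i=3, Z[2]=0)=0; Z[12]=0
i=13: min(r-i=2, Z[3]=0)=0; Z[13]=0
i=14: min(r-i=1, Z[4]=0)=0; Z[14]=0
i=15: i≥r, start 0; Z[15]=0
i=16: i≥r, start 0; Z[16]=1 grow→box=[16,17)
i=17: i≥r, start 0; Z[17]=0
i=18: i≥r, start 0; Z[18]=0
i=19: i≥r, start 0; Z[19]=0
i=20: i≥r, start 0; Z[20]=1 grow→box=[20,21)
i=21: i≥r, start 0; Z[21]=4 grow→box=[21,25)
i=22: min(r-i=3, Z[1]=0)=0; Z[22]=0
i=23: min(r-i=2, Z[2]=0)=0; Z[23]=0
i=24: min(r-i=1, Z[3]=0)=0; Z[24]=0
i=25: i≥r, start 0; Z[25]=0
i=26: i≥r, start 0; Z[26]=0
i=27: i≥r, start 0; Z[27]=0
i=28: i≥r, start 0; Z[28]=0
i=29: i≥r, start 0; Z[29]=0
i=30: i≥r, start 0; Z[30]=0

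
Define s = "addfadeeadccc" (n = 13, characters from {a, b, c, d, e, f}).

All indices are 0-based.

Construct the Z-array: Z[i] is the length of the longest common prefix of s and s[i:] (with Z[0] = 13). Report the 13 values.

Z[0]=13
i=1: i≥r, start 0; Z[1]=0
i=2: i≥r, start 0; Z[2]=0
i=3: i≥r, start 0; Z[3]=0
i=4: i≥r, start 0; Z[4]=2 extend→box=[4,6)
i=5: min(r-i=1, Z[1]=0)=0; Z[5]=0
i=6: i≥r, start 0; Z[6]=0
i=7: i≥r, start 0; Z[7]=0
i=8: i≥r, start 0; Z[8]=2 extend→box=[8,10)
i=9: min(r-i=1, Z[1]=0)=0; Z[9]=0
i=10: i≥r, start 0; Z[10]=0
i=11: i≥r, start 0; Z[11]=0
i=12: i≥r, start 0; Z[12]=0

[13, 0, 0, 0, 2, 0, 0, 0, 2, 0, 0, 0, 0]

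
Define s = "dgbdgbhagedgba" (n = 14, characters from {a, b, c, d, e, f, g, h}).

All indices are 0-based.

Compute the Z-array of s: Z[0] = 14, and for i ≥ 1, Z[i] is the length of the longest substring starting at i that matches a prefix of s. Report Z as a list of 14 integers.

Z[0]=14
i=1: i≥r, start 0; Z[1]=0
i=2: i≥r, start 0; Z[2]=0
i=3: i≥r, start 0; Z[3]=3 scan→box=[3,6)
i=4: min(r-i=2, Z[1]=0)=0; Z[4]=0
i=5: min(r-i=1, Z[2]=0)=0; Z[5]=0
i=6: i≥r, start 0; Z[6]=0
i=7: i≥r, start 0; Z[7]=0
i=8: i≥r, start 0; Z[8]=0
i=9: i≥r, start 0; Z[9]=0
i=10: i≥r, start 0; Z[10]=3 scan→box=[10,13)
i=11: min(r-i=2, Z[1]=0)=0; Z[11]=0
i=12: min(r-i=1, Z[2]=0)=0; Z[12]=0
i=13: i≥r, start 0; Z[13]=0

[14, 0, 0, 3, 0, 0, 0, 0, 0, 0, 3, 0, 0, 0]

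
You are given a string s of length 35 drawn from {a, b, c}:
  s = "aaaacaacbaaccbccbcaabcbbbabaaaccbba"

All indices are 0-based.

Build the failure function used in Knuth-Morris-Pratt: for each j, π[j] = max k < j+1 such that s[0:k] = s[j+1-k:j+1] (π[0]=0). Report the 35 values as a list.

π[0] = 0
j=1 s[j]='a': π[1]=1 (border 'a')
j=2 s[j]='a': π[2]=2 (border 'aa')
j=3 s[j]='a': π[3]=3 (border 'aaa')
j=4 s[j]='c': k: 3→2→1→0; π[4]=0 (border '')
j=5 s[j]='a': π[5]=1 (border 'a')
j=6 s[j]='a': π[6]=2 (border 'aa')
j=7 s[j]='c': k: 2→1→0; π[7]=0 (border '')
j=8 s[j]='b': π[8]=0 (border '')
j=9 s[j]='a': π[9]=1 (border 'a')
j=10 s[j]='a': π[10]=2 (border 'aa')
j=11 s[j]='c': k: 2→1→0; π[11]=0 (border '')
j=12 s[j]='c': π[12]=0 (border '')
j=13 s[j]='b': π[13]=0 (border '')
j=14 s[j]='c': π[14]=0 (border '')
j=15 s[j]='c': π[15]=0 (border '')
j=16 s[j]='b': π[16]=0 (border '')
j=17 s[j]='c': π[17]=0 (border '')
j=18 s[j]='a': π[18]=1 (border 'a')
j=19 s[j]='a': π[19]=2 (border 'aa')
j=20 s[j]='b': k: 2→1→0; π[20]=0 (border '')
j=21 s[j]='c': π[21]=0 (border '')
j=22 s[j]='b': π[22]=0 (border '')
j=23 s[j]='b': π[23]=0 (border '')
j=24 s[j]='b': π[24]=0 (border '')
j=25 s[j]='a': π[25]=1 (border 'a')
j=26 s[j]='b': k: 1→0; π[26]=0 (border '')
j=27 s[j]='a': π[27]=1 (border 'a')
j=28 s[j]='a': π[28]=2 (border 'aa')
j=29 s[j]='a': π[29]=3 (border 'aaa')
j=30 s[j]='c': k: 3→2→1→0; π[30]=0 (border '')
j=31 s[j]='c': π[31]=0 (border '')
j=32 s[j]='b': π[32]=0 (border '')
j=33 s[j]='b': π[33]=0 (border '')
j=34 s[j]='a': π[34]=1 (border 'a')

[0, 1, 2, 3, 0, 1, 2, 0, 0, 1, 2, 0, 0, 0, 0, 0, 0, 0, 1, 2, 0, 0, 0, 0, 0, 1, 0, 1, 2, 3, 0, 0, 0, 0, 1]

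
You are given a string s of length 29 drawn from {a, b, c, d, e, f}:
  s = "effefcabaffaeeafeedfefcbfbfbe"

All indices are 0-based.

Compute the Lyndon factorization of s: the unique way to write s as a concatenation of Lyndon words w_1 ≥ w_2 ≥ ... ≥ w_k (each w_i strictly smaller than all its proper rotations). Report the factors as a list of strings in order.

["eff", "ef", "c", "abaffaeeafeedfefcbfbfbe"]

emit factor 1: 'eff' (i=0, period=3)
emit factor 2: 'ef' (i=3, period=2)
emit factor 3: 'c' (i=5, period=1)
emit factor 4: 'abaffaeeafeedfefcbfbfbe' (i=6, period=23)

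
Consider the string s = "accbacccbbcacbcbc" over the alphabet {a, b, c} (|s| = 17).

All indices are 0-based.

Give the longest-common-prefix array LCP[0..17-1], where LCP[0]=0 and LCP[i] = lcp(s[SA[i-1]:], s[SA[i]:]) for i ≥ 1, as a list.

[0, 2, 3, 0, 1, 1, 2, 2, 0, 1, 1, 2, 2, 3, 1, 3, 2]

rank→(start, suffix):
  0 → (11, 'acbcbc')
  1 → (0, 'accbacccbbcacbcbc')
  2 → (4, 'acccbbcacbcbc')
  3 → (3, 'bacccbbcacbcbc')
  4 → (8, 'bbcacbcbc')
  5 → (15, 'bc')
  6 → (9, 'bcacbcbc')
  7 → (13, 'bcbc')
  8 → (16, 'c')
  9 → (10, 'cacbcbc')
  10 → (2, 'cbacccbbcacbcbc')
  11 → (7, 'cbbcacbcbc')
  12 → (14, 'cbc')
  13 → (12, 'cbcbc')
  14 → (1, 'ccbacccbbcacbcbc')
  15 → (6, 'ccbbcacbcbc')
  16 → (5, 'cccbbcacbcbc')

SA = [11, 0, 4, 3, 8, 15, 9, 13, 16, 10, 2, 7, 14, 12, 1, 6, 5]
[i] adj suffixes → lcp
  [1] 11/0 → 2 ('ac')
  [2] 0/4 → 3 ('acc')
  [3] 4/3 → 0 ('')
  [4] 3/8 → 1 ('b')
  [5] 8/15 → 1 ('b')
  [6] 15/9 → 2 ('bc')
  [7] 9/13 → 2 ('bc')
  [8] 13/16 → 0 ('')
  [9] 16/10 → 1 ('c')
  [10] 10/2 → 1 ('c')
  [11] 2/7 → 2 ('cb')
  [12] 7/14 → 2 ('cb')
  [13] 14/12 → 3 ('cbc')
  [14] 12/1 → 1 ('c')
  [15] 1/6 → 3 ('ccb')
  [16] 6/5 → 2 ('cc')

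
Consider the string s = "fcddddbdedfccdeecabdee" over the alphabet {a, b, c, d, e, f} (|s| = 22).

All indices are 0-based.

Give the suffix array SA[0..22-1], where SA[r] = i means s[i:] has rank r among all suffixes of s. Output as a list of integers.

sorted suffixes:
  #0 SA[0]=17  'abdee'
  #1 SA[1]=6  'bdedfccdeecabdee'
  #2 SA[2]=18  'bdee'
  #3 SA[3]=16  'cabdee'
  #4 SA[4]=11  'ccdeecabdee'
  #5 SA[5]=1  'cddddbdedfccdeecabdee'
  #6 SA[6]=12  'cdeecabdee'
  #7 SA[7]=5  'dbdedfccdeecabdee'
  #8 SA[8]=4  'ddbdedfccdeecabdee'
  #9 SA[9]=3  'dddbdedfccdeecabdee'
  #10 SA[10]=2  'ddddbdedfccdeecabdee'
  #11 SA[11]=7  'dedfccdeecabdee'
  #12 SA[12]=19  'dee'
  #13 SA[13]=13  'deecabdee'
  #14 SA[14]=9  'dfccdeecabdee'
  #15 SA[15]=21  'e'
  #16 SA[16]=15  'ecabdee'
  #17 SA[17]=8  'edfccdeecabdee'
  #18 SA[18]=20  'ee'
  #19 SA[19]=14  'eecabdee'
  #20 SA[20]=10  'fccdeecabdee'
  #21 SA[21]=0  'fcddddbdedfccdeecabdee'

[17, 6, 18, 16, 11, 1, 12, 5, 4, 3, 2, 7, 19, 13, 9, 21, 15, 8, 20, 14, 10, 0]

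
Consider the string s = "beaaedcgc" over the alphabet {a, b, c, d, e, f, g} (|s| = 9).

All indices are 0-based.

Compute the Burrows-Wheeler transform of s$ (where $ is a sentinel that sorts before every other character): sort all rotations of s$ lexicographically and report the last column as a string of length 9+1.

cea$gdebac

rank  rotation    last
    0  $beaaedcgc  c
    1  aaedcgc$be  e
    2  aedcgc$bea  a
    3  beaaedcgc$  $
    4  c$beaaedcg  g
    5  cgc$beaaed  d
    6  dcgc$beaae  e
    7  eaaedcgc$b  b
    8  edcgc$beaa  a
    9  gc$beaaedc  c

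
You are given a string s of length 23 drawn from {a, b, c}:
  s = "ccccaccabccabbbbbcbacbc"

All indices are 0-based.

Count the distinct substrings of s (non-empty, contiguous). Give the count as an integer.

rank→(start, suffix):
  0 → (11, 'abbbbbcbacbc')
  1 → (7, 'abccabbbbbcbacbc')
  2 → (19, 'acbc')
  3 → (4, 'accabccabbbbbcbacbc')
  4 → (18, 'bacbc')
  5 → (12, 'bbbbbcbacbc')
  6 → (13, 'bbbbcbacbc')
  7 → (14, 'bbbcbacbc')
  8 → (15, 'bbcbacbc')
  9 → (21, 'bc')
  10 → (16, 'bcbacbc')
  11 → (8, 'bccabbbbbcbacbc')
  12 → (22, 'c')
  13 → (10, 'cabbbbbcbacbc')
  14 → (6, 'cabccabbbbbcbacbc')
  15 → (3, 'caccabccabbbbbcbacbc')
  16 → (17, 'cbacbc')
  17 → (20, 'cbc')
  18 → (9, 'ccabbbbbcbacbc')
  19 → (5, 'ccabccabbbbbcbacbc')
  20 → (2, 'ccaccabccabbbbbcbacbc')
  21 → (1, 'cccaccabccabbbbbcbacbc')
  22 → (0, 'ccccaccabccabbbbbcbacbc')

SA = [11, 7, 19, 4, 18, 12, 13, 14, 15, 21, 16, 8, 22, 10, 6, 3, 17, 20, 9, 5, 2, 1, 0]
i: (SA[i-1],SA[i]) lcp shared
  1: (11,7) 2 'ab'
  2: (7,19) 1 'a'
  3: (19,4) 2 'ac'
  4: (4,18) 0 ''
  5: (18,12) 1 'b'
  6: (12,13) 4 'bbbb'
  7: (13,14) 3 'bbb'
  8: (14,15) 2 'bb'
  9: (15,21) 1 'b'
  10: (21,16) 2 'bc'
  11: (16,8) 2 'bc'
  12: (8,22) 0 ''
  13: (22,10) 1 'c'
  14: (10,6) 3 'cab'
  15: (6,3) 2 'ca'
  16: (3,17) 1 'c'
  17: (17,20) 2 'cb'
  18: (20,9) 1 'c'
  19: (9,5) 4 'ccab'
  20: (5,2) 3 'cca'
  21: (2,1) 2 'cc'
  22: (1,0) 3 'ccc'

n(n+1)/2 = 23·24/2 = 276
Σ LCP = 0 + 2 + 1 + 2 + 0 + 1 + 4 + 3 + 2 + 1 + 2 + 2 + 0 + 1 + 3 + 2 + 1 + 2 + 1 + 4 + 3 + 2 + 3 = 42
distinct = 276 − 42 = 234

234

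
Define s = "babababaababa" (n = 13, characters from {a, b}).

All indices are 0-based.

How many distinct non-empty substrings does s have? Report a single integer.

55

rank | idx | suffix
   0 |  12 | a
   1 |   7 | aababa
   2 |  10 | aba
   3 |   5 | abaababa
   4 |   8 | ababa
   5 |   3 | ababaababa
   6 |   1 | abababaababa
   7 |  11 | ba
   8 |   6 | baababa
   9 |   9 | baba
  10 |   4 | babaababa
  11 |   2 | bababaababa
  12 |   0 | babababaababa

SA = [12, 7, 10, 5, 8, 3, 1, 11, 6, 9, 4, 2, 0]
i: (SA[i-1],SA[i]) lcp shared
  1: (12,7) 1 'a'
  2: (7,10) 1 'a'
  3: (10,5) 3 'aba'
  4: (5,8) 3 'aba'
  5: (8,3) 5 'ababa'
  6: (3,1) 5 'ababa'
  7: (1,11) 0 ''
  8: (11,6) 2 'ba'
  9: (6,9) 2 'ba'
  10: (9,4) 4 'baba'
  11: (4,2) 4 'baba'
  12: (2,0) 6 'bababa'

n(n+1)/2 = 13·14/2 = 91
Σ LCP = 0 + 1 + 1 + 3 + 3 + 5 + 5 + 0 + 2 + 2 + 4 + 4 + 6 = 36
distinct = 91 − 36 = 55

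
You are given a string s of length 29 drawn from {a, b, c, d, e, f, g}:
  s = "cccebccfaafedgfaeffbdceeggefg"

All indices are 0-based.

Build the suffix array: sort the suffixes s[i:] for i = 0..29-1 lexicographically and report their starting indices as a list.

[8, 15, 9, 4, 19, 0, 1, 5, 2, 21, 6, 20, 12, 3, 11, 22, 16, 26, 23, 7, 14, 18, 10, 17, 27, 28, 25, 13, 24]

rank→(start, suffix):
  0 → (8, 'aafedgfaeffbdceeggefg')
  1 → (15, 'aeffbdceeggefg')
  2 → (9, 'afedgfaeffbdceeggefg')
  3 → (4, 'bccfaafedgfaeffbdceeggefg')
  4 → (19, 'bdceeggefg')
  5 → (0, 'cccebccfaafedgfaeffbdceeggefg')
  6 → (1, 'ccebccfaafedgfaeffbdceeggefg')
  7 → (5, 'ccfaafedgfaeffbdceeggefg')
  8 → (2, 'cebccfaafedgfaeffbdceeggefg')
  9 → (21, 'ceeggefg')
  10 → (6, 'cfaafedgfaeffbdceeggefg')
  11 → (20, 'dceeggefg')
  12 → (12, 'dgfaeffbdceeggefg')
  13 → (3, 'ebccfaafedgfaeffbdceeggefg')
  14 → (11, 'edgfaeffbdceeggefg')
  15 → (22, 'eeggefg')
  16 → (16, 'effbdceeggefg')
  17 → (26, 'efg')
  18 → (23, 'eggefg')
  19 → (7, 'faafedgfaeffbdceeggefg')
  20 → (14, 'faeffbdceeggefg')
  21 → (18, 'fbdceeggefg')
  22 → (10, 'fedgfaeffbdceeggefg')
  23 → (17, 'ffbdceeggefg')
  24 → (27, 'fg')
  25 → (28, 'g')
  26 → (25, 'gefg')
  27 → (13, 'gfaeffbdceeggefg')
  28 → (24, 'ggefg')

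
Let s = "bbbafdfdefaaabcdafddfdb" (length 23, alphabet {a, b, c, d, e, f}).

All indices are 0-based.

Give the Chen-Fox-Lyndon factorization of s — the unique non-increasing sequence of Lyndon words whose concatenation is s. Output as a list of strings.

["b", "b", "b", "afdfdef", "aaabcdafddfdb"]

emit factor 1: 'b' (i=0, period=1)
emit factor 2: 'b' (i=1, period=1)
emit factor 3: 'b' (i=2, period=1)
emit factor 4: 'afdfdef' (i=3, period=7)
emit factor 5: 'aaabcdafddfdb' (i=10, period=13)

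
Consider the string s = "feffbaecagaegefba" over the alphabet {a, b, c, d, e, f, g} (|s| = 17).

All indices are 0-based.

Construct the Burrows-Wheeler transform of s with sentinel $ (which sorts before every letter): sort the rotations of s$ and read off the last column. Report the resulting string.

abbgcffeagfaef$eae

rank  rotation            last
    0  $feffbaecagaegefba  a
    1  a$feffbaecagaegefb  b
    2  aecagaegefba$feffb  b
    3  aegefba$feffbaecag  g
    4  agaegefba$feffbaec  c
    5  ba$feffbaecagaegef  f
    6  baecagaegefba$feff  f
    7  cagaegefba$feffbae  e
    8  ecagaegefba$feffba  a
    9  efba$feffbaecagaeg  g
   10  effbaecagaegefba$f  f
   11  egefba$feffbaecaga  a
   12  fba$feffbaecagaege  e
   13  fbaecagaegefba$fef  f
   14  feffbaecagaegefba$  $
   15  ffbaecagaegefba$fe  e
   16  gaegefba$feffbaeca  a
   17  gefba$feffbaecagae  e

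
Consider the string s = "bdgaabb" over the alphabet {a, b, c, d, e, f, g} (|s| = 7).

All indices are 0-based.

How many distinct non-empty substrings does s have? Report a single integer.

sorted suffixes:
  #0 SA[0]=3  'aabb'
  #1 SA[1]=4  'abb'
  #2 SA[2]=6  'b'
  #3 SA[3]=5  'bb'
  #4 SA[4]=0  'bdgaabb'
  #5 SA[5]=1  'dgaabb'
  #6 SA[6]=2  'gaabb'

SA = [3, 4, 6, 5, 0, 1, 2]
rank  pair      lcp
   1  s[3:],s[4:]  1  'a'
   2  s[4:],s[6:]  0  ''
   3  s[6:],s[5:]  1  'b'
   4  s[5:],s[0:]  1  'b'
   5  s[0:],s[1:]  0  ''
   6  s[1:],s[2:]  0  ''

n(n+1)/2 = 7·8/2 = 28
Σ LCP = 0 + 1 + 0 + 1 + 1 + 0 + 0 = 3
distinct = 28 − 3 = 25

25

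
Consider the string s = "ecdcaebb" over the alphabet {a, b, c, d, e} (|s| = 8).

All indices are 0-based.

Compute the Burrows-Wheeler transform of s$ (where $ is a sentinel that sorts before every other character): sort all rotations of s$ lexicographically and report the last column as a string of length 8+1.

bcbedeca$

rank  rotation   last
    0  $ecdcaebb  b
    1  aebb$ecdc  c
    2  b$ecdcaeb  b
    3  bb$ecdcae  e
    4  caebb$ecd  d
    5  cdcaebb$e  e
    6  dcaebb$ec  c
    7  ebb$ecdca  a
    8  ecdcaebb$  $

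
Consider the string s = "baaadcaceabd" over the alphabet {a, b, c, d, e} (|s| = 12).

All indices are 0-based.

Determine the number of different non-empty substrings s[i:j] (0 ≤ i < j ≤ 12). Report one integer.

rank→(start, suffix):
  0 → (1, 'aaadcaceabd')
  1 → (2, 'aadcaceabd')
  2 → (9, 'abd')
  3 → (6, 'aceabd')
  4 → (3, 'adcaceabd')
  5 → (0, 'baaadcaceabd')
  6 → (10, 'bd')
  7 → (5, 'caceabd')
  8 → (7, 'ceabd')
  9 → (11, 'd')
  10 → (4, 'dcaceabd')
  11 → (8, 'eabd')

SA = [1, 2, 9, 6, 3, 0, 10, 5, 7, 11, 4, 8]
rank  pair      lcp
   1  s[1:],s[2:]  2  'aa'
   2  s[2:],s[9:]  1  'a'
   3  s[9:],s[6:]  1  'a'
   4  s[6:],s[3:]  1  'a'
   5  s[3:],s[0:]  0  ''
   6  s[0:],s[10:]  1  'b'
   7  s[10:],s[5:]  0  ''
   8  s[5:],s[7:]  1  'c'
   9  s[7:],s[11:]  0  ''
  10  s[11:],s[4:]  1  'd'
  11  s[4:],s[8:]  0  ''

n(n+1)/2 = 12·13/2 = 78
Σ LCP = 0 + 2 + 1 + 1 + 1 + 0 + 1 + 0 + 1 + 0 + 1 + 0 = 8
distinct = 78 − 8 = 70

70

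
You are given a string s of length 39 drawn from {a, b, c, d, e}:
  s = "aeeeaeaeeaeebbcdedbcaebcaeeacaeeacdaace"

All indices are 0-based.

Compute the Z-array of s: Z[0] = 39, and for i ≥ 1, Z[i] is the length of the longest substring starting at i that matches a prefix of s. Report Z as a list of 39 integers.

[39, 0, 0, 0, 2, 0, 3, 0, 0, 3, 0, 0, 0, 0, 0, 0, 0, 0, 0, 0, 2, 0, 0, 0, 3, 0, 0, 1, 0, 3, 0, 0, 1, 0, 0, 1, 1, 0, 0]

Z[0]=39
i=1: fresh scan; Z[1]=0
i=2: fresh scan; Z[2]=0
i=3: fresh scan; Z[3]=0
i=4: fresh scan; Z[4]=2 scan→box=[4,6)
i=5: min(r-i=1, Z[1]=0)=0; Z[5]=0
i=6: fresh scan; Z[6]=3 scan→box=[6,9)
i=7: min(r-i=2, Z[1]=0)=0; Z[7]=0
i=8: min(r-i=1, Z[2]=0)=0; Z[8]=0
i=9: fresh scan; Z[9]=3 scan→box=[9,12)
i=10: min(r-i=2, Z[1]=0)=0; Z[10]=0
i=11: min(r-i=1, Z[2]=0)=0; Z[11]=0
i=12: fresh scan; Z[12]=0
i=13: fresh scan; Z[13]=0
i=14: fresh scan; Z[14]=0
i=15: fresh scan; Z[15]=0
i=16: fresh scan; Z[16]=0
i=17: fresh scan; Z[17]=0
i=18: fresh scan; Z[18]=0
i=19: fresh scan; Z[19]=0
i=20: fresh scan; Z[20]=2 scan→box=[20,22)
i=21: min(r-i=1, Z[1]=0)=0; Z[21]=0
i=22: fresh scan; Z[22]=0
i=23: fresh scan; Z[23]=0
i=24: fresh scan; Z[24]=3 scan→box=[24,27)
i=25: min(r-i=2, Z[1]=0)=0; Z[25]=0
i=26: min(r-i=1, Z[2]=0)=0; Z[26]=0
i=27: fresh scan; Z[27]=1 scan→box=[27,28)
i=28: fresh scan; Z[28]=0
i=29: fresh scan; Z[29]=3 scan→box=[29,32)
i=30: min(r-i=2, Z[1]=0)=0; Z[30]=0
i=31: min(r-i=1, Z[2]=0)=0; Z[31]=0
i=32: fresh scan; Z[32]=1 scan→box=[32,33)
i=33: fresh scan; Z[33]=0
i=34: fresh scan; Z[34]=0
i=35: fresh scan; Z[35]=1 scan→box=[35,36)
i=36: fresh scan; Z[36]=1 scan→box=[36,37)
i=37: fresh scan; Z[37]=0
i=38: fresh scan; Z[38]=0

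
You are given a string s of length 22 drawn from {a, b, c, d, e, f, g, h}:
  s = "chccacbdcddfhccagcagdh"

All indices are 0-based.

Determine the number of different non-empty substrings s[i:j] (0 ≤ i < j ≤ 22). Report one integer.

229

sorted suffixes:
  #0 SA[0]=4  'acbdcddfhccagcagdh'
  #1 SA[1]=15  'agcagdh'
  #2 SA[2]=18  'agdh'
  #3 SA[3]=6  'bdcddfhccagcagdh'
  #4 SA[4]=3  'cacbdcddfhccagcagdh'
  #5 SA[5]=14  'cagcagdh'
  #6 SA[6]=17  'cagdh'
  #7 SA[7]=5  'cbdcddfhccagcagdh'
  #8 SA[8]=2  'ccacbdcddfhccagcagdh'
  #9 SA[9]=13  'ccagcagdh'
  #10 SA[10]=8  'cddfhccagcagdh'
  #11 SA[11]=0  'chccacbdcddfhccagcagdh'
  #12 SA[12]=7  'dcddfhccagcagdh'
  #13 SA[13]=9  'ddfhccagcagdh'
  #14 SA[14]=10  'dfhccagcagdh'
  #15 SA[15]=20  'dh'
  #16 SA[16]=11  'fhccagcagdh'
  #17 SA[17]=16  'gcagdh'
  #18 SA[18]=19  'gdh'
  #19 SA[19]=21  'h'
  #20 SA[20]=1  'hccacbdcddfhccagcagdh'
  #21 SA[21]=12  'hccagcagdh'

SA = [4, 15, 18, 6, 3, 14, 17, 5, 2, 13, 8, 0, 7, 9, 10, 20, 11, 16, 19, 21, 1, 12]
rank  pair      lcp
   1  s[4:],s[15:]  1  'a'
   2  s[15:],s[18:]  2  'ag'
   3  s[18:],s[6:]  0  ''
   4  s[6:],s[3:]  0  ''
   5  s[3:],s[14:]  2  'ca'
   6  s[14:],s[17:]  3  'cag'
   7  s[17:],s[5:]  1  'c'
   8  s[5:],s[2:]  1  'c'
   9  s[2:],s[13:]  3  'cca'
  10  s[13:],s[8:]  1  'c'
  11  s[8:],s[0:]  1  'c'
  12  s[0:],s[7:]  0  ''
  13  s[7:],s[9:]  1  'd'
  14  s[9:],s[10:]  1  'd'
  15  s[10:],s[20:]  1  'd'
  16  s[20:],s[11:]  0  ''
  17  s[11:],s[16:]  0  ''
  18  s[16:],s[19:]  1  'g'
  19  s[19:],s[21:]  0  ''
  20  s[21:],s[1:]  1  'h'
  21  s[1:],s[12:]  4  'hcca'

n(n+1)/2 = 22·23/2 = 253
Σ LCP = 0 + 1 + 2 + 0 + 0 + 2 + 3 + 1 + 1 + 3 + 1 + 1 + 0 + 1 + 1 + 1 + 0 + 0 + 1 + 0 + 1 + 4 = 24
distinct = 253 − 24 = 229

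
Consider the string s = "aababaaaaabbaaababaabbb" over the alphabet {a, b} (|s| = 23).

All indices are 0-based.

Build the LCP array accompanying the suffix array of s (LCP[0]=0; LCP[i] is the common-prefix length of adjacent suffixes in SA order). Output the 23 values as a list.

[0, 4, 3, 4, 2, 7, 3, 4, 1, 4, 3, 6, 2, 3, 0, 1, 4, 3, 2, 5, 1, 2, 2]

rank | idx | suffix
   0 |   5 | aaaaabbaaababaabbb
   1 |   6 | aaaabbaaababaabbb
   2 |  12 | aaababaabbb
   3 |   7 | aaabbaaababaabbb
   4 |   0 | aababaaaaabbaaababaabbb
   5 |  13 | aababaabbb
   6 |   8 | aabbaaababaabbb
   7 |  18 | aabbb
   8 |   3 | abaaaaabbaaababaabbb
   9 |  16 | abaabbb
  10 |   1 | ababaaaaabbaaababaabbb
  11 |  14 | ababaabbb
  12 |   9 | abbaaababaabbb
  13 |  19 | abbb
  14 |  22 | b
  15 |   4 | baaaaabbaaababaabbb
  16 |  11 | baaababaabbb
  17 |  17 | baabbb
  18 |   2 | babaaaaabbaaababaabbb
  19 |  15 | babaabbb
  20 |  21 | bb
  21 |  10 | bbaaababaabbb
  22 |  20 | bbb

SA = [5, 6, 12, 7, 0, 13, 8, 18, 3, 16, 1, 14, 9, 19, 22, 4, 11, 17, 2, 15, 21, 10, 20]
[i] adj suffixes → lcp
  [1] 5/6 → 4 ('aaaa')
  [2] 6/12 → 3 ('aaa')
  [3] 12/7 → 4 ('aaab')
  [4] 7/0 → 2 ('aa')
  [5] 0/13 → 7 ('aababaa')
  [6] 13/8 → 3 ('aab')
  [7] 8/18 → 4 ('aabb')
  [8] 18/3 → 1 ('a')
  [9] 3/16 → 4 ('abaa')
  [10] 16/1 → 3 ('aba')
  [11] 1/14 → 6 ('ababaa')
  [12] 14/9 → 2 ('ab')
  [13] 9/19 → 3 ('abb')
  [14] 19/22 → 0 ('')
  [15] 22/4 → 1 ('b')
  [16] 4/11 → 4 ('baaa')
  [17] 11/17 → 3 ('baa')
  [18] 17/2 → 2 ('ba')
  [19] 2/15 → 5 ('babaa')
  [20] 15/21 → 1 ('b')
  [21] 21/10 → 2 ('bb')
  [22] 10/20 → 2 ('bb')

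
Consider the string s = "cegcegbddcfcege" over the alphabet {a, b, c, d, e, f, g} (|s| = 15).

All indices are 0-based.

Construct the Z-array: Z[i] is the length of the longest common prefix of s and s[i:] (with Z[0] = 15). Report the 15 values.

[15, 0, 0, 3, 0, 0, 0, 0, 0, 1, 0, 3, 0, 0, 0]

Z[0]=15
i=1: i≥r, start 0; Z[1]=0
i=2: i≥r, start 0; Z[2]=0
i=3: i≥r, start 0; Z[3]=3 scan→box=[3,6)
i=4: min(r-i=2, Z[1]=0)=0; Z[4]=0
i=5: min(r-i=1, Z[2]=0)=0; Z[5]=0
i=6: i≥r, start 0; Z[6]=0
i=7: i≥r, start 0; Z[7]=0
i=8: i≥r, start 0; Z[8]=0
i=9: i≥r, start 0; Z[9]=1 scan→box=[9,10)
i=10: i≥r, start 0; Z[10]=0
i=11: i≥r, start 0; Z[11]=3 scan→box=[11,14)
i=12: min(r-i=2, Z[1]=0)=0; Z[12]=0
i=13: min(r-i=1, Z[2]=0)=0; Z[13]=0
i=14: i≥r, start 0; Z[14]=0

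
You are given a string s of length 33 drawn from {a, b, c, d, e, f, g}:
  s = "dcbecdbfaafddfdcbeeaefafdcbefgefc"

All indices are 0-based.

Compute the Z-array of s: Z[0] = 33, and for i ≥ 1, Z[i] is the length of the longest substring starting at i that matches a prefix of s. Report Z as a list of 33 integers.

Z[0]=33
i=1: i≥r, start 0; Z[1]=0
i=2: i≥r, start 0; Z[2]=0
i=3: i≥r, start 0; Z[3]=0
i=4: i≥r, start 0; Z[4]=0
i=5: i≥r, start 0; Z[5]=1 scan→box=[5,6)
i=6: i≥r, start 0; Z[6]=0
i=7: i≥r, start 0; Z[7]=0
i=8: i≥r, start 0; Z[8]=0
i=9: i≥r, start 0; Z[9]=0
i=10: i≥r, start 0; Z[10]=0
i=11: i≥r, start 0; Z[11]=1 scan→box=[11,12)
i=12: i≥r, start 0; Z[12]=1 scan→box=[12,13)
i=13: i≥r, start 0; Z[13]=0
i=14: i≥r, start 0; Z[14]=4 scan→box=[14,18)
i=15: min(r-i=3, Z[1]=0)=0; Z[15]=0
i=16: min(r-i=2, Z[2]=0)=0; Z[16]=0
i=17: min(r-i=1, Z[3]=0)=0; Z[17]=0
i=18: i≥r, start 0; Z[18]=0
i=19: i≥r, start 0; Z[19]=0
i=20: i≥r, start 0; Z[20]=0
i=21: i≥r, start 0; Z[21]=0
i=22: i≥r, start 0; Z[22]=0
i=23: i≥r, start 0; Z[23]=0
i=24: i≥r, start 0; Z[24]=4 scan→box=[24,28)
i=25: min(r-i=3, Z[1]=0)=0; Z[25]=0
i=26: min(r-i=2, Z[2]=0)=0; Z[26]=0
i=27: min(r-i=1, Z[3]=0)=0; Z[27]=0
i=28: i≥r, start 0; Z[28]=0
i=29: i≥r, start 0; Z[29]=0
i=30: i≥r, start 0; Z[30]=0
i=31: i≥r, start 0; Z[31]=0
i=32: i≥r, start 0; Z[32]=0

[33, 0, 0, 0, 0, 1, 0, 0, 0, 0, 0, 1, 1, 0, 4, 0, 0, 0, 0, 0, 0, 0, 0, 0, 4, 0, 0, 0, 0, 0, 0, 0, 0]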